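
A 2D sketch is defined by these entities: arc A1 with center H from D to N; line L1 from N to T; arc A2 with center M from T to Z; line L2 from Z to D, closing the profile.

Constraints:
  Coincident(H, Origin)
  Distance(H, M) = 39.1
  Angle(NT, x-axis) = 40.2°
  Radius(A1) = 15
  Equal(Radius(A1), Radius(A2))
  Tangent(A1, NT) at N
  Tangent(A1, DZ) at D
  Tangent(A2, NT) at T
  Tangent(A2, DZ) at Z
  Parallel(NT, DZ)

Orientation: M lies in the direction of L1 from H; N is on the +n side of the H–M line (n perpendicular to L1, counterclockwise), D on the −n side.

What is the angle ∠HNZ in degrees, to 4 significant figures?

52.50°

The slot axis is L1's direction at 40.2°, so u = (cos 40.2°, sin 40.2°) = (0.7638, 0.6455) and n = (−sin 40.2°, cos 40.2°) = (-0.6455, 0.7638). H is at the origin and M lies 39.1 along u from H, so M = 39.1·u = (29.86, 25.24). Tangency of A1 to both parallel lines with radius 15.0 puts N and D at H ± 15.0·n: N = (-9.682, 11.46), D = (9.682, -11.46). Equal radii place T and Z the same way about M: T = M + 15.0·n = (20.18, 36.69), Z = M − 15.0·n = (39.55, 13.78). Then cos ∠HNZ = NH·NZ / (|NH||NZ|), giving 52.50°.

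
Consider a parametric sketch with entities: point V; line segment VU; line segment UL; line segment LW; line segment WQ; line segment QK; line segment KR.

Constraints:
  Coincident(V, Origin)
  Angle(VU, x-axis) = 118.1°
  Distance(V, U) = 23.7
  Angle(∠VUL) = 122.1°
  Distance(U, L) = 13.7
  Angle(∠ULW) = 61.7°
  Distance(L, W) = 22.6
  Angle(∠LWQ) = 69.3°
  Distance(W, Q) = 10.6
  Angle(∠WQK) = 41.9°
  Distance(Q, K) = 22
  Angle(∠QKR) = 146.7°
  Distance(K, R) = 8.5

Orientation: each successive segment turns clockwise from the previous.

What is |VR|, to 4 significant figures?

36.93

∠WQK = 41.9° gives QK at 53.10° from the x-axis; with |QK| = 22.0, K = (10.40, 29.14). ∠QKR = 146.7° gives KR at 19.80° from the x-axis; with |KR| = 8.5, R = (18.40, 32.02). Then |VR| = |R − V| = 36.93.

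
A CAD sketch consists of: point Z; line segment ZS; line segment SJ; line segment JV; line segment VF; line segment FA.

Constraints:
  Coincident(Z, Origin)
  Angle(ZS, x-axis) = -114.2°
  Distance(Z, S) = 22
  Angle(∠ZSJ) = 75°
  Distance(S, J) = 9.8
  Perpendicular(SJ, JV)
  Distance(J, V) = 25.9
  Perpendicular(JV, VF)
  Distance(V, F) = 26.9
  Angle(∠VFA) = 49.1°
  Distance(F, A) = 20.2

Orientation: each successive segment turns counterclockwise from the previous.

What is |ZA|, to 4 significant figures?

14.29

Z is at the origin; ZS runs at -114.2° with length 22.0, so S = (-9.018, -20.07). ∠ZSJ = 75.0° gives SJ at -9.200° from the x-axis; with |SJ| = 9.8, J = (0.6556, -21.63). SJ is perpendicular to JV, so JV runs at 80.80°; with |JV| = 25.9, V = (4.797, 3.933). The perpendicularity gives VF at right angles to JV, so VF runs at 170.8°; with |VF| = 26.9, F = (-21.76, 8.234). ∠VFA = 49.1° gives FA at -58.30° from the x-axis; with |FA| = 20.2, A = (-11.14, -8.952). Then |ZA| = |A − Z| = 14.29.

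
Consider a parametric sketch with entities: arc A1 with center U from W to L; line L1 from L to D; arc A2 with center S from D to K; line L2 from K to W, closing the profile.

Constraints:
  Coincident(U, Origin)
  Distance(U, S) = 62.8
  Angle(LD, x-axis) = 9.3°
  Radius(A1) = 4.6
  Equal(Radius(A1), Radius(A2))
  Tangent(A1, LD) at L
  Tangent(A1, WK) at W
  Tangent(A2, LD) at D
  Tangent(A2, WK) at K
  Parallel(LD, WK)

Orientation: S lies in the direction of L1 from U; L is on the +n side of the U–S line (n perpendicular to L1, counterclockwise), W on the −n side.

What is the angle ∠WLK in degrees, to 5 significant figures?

81.666°

The slot axis is L1's direction at 9.3°, so u = (cos 9.3°, sin 9.3°) = (0.98686, 0.16160) and n = (−sin 9.3°, cos 9.3°) = (-0.16160, 0.98686). U is at the origin and S lies 62.8 along u from U, so S = 62.8·u = (61.975, 10.149). Tangency of A1 to both parallel lines with radius 4.6 puts L and W at U ± 4.6·n: L = (-0.74338, 4.5395), W = (0.74338, -4.5395). Equal radii place D and K the same way about S: D = S + 4.6·n = (61.231, 14.688), K = S − 4.6·n = (62.718, 5.6092). Then cos ∠WLK = LW·LK / (|LW||LK|), giving 81.666°.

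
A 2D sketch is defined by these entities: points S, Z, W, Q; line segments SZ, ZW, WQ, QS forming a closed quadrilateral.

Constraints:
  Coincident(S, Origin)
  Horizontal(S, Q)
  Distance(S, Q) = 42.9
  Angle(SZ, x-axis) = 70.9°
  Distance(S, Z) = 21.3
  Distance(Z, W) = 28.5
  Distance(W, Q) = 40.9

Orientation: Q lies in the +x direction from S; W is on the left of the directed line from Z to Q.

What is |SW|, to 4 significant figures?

48.03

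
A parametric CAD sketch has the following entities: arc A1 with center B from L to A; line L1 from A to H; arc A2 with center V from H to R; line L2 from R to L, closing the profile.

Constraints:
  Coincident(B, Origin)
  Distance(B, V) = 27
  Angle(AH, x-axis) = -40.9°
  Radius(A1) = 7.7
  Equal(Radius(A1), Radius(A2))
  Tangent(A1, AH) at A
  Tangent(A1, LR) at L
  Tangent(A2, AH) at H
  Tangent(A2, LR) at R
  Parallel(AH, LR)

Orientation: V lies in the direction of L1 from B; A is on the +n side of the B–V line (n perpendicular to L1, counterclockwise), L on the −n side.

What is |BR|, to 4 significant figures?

28.08

The slot axis is L1's direction at -40.9°, so u = (cos -40.9°, sin -40.9°) = (0.7559, -0.6547) and n = (−sin -40.9°, cos -40.9°) = (0.6547, 0.7559). B is at the origin and V lies 27.0 along u from B, so V = 27.0·u = (20.41, -17.68). Tangency of A1 to both parallel lines with radius 7.7 puts A and L at B ± 7.7·n: A = (5.042, 5.820), L = (-5.042, -5.820). Equal radii place H and R the same way about V: H = V + 7.7·n = (25.45, -11.86), R = V − 7.7·n = (15.37, -23.50). Then |BR| = |R − B| = 28.08.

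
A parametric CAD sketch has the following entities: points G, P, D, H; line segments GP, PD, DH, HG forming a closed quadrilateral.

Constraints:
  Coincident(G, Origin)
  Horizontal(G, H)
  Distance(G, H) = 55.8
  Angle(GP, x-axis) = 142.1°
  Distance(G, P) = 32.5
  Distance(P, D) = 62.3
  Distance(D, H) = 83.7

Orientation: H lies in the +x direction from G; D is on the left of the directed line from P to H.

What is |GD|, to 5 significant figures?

71.348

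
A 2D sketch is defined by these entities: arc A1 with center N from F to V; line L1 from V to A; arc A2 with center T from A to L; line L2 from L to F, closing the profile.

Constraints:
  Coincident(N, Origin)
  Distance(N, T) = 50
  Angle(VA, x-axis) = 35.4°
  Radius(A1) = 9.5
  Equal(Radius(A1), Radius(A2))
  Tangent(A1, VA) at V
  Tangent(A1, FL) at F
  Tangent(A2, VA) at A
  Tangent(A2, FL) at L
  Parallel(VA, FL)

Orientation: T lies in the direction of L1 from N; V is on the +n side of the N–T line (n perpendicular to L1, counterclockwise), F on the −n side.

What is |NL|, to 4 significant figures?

50.89

Tangency of A1 to both parallel lines with radius 9.5 puts V and F at N ± 9.5·n: V = (-5.503, 7.744), F = (5.503, -7.744). Equal radii place A and L the same way about T: A = T + 9.5·n = (35.25, 36.71), L = T − 9.5·n = (46.26, 21.22). Then |NL| = |L − N| = 50.89.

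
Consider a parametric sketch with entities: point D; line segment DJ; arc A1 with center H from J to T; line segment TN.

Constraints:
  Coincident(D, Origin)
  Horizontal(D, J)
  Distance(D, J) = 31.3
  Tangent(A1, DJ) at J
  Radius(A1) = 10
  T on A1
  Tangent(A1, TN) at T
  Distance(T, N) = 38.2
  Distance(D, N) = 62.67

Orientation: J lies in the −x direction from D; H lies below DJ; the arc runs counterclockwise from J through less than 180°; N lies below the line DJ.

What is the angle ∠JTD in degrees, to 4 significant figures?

32.10°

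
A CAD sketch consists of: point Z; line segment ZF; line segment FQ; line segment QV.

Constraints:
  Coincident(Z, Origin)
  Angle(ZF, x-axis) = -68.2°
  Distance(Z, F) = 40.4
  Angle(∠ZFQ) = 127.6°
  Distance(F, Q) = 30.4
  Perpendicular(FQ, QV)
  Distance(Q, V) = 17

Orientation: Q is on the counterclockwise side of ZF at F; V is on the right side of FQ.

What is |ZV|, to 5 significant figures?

73.704

Z is at the origin; ZF runs at -68.2° with length 40.4, so F = 40.4·(cos -68.2°, sin -68.2°) = (15.003, -37.511). ∠ZFQ = 127.6°, so FQ runs at -68.2° + (180° − 127.6°) = -15.800° from the x-axis; with |FQ| = 30.4, Q = F + 30.4·(cos -15.800°, sin -15.800°) = (44.255, -45.788). FQ is perpendicular to QV; with |QV| = 17.0 on the right of FQ, V = Q + 17.0·(-0.27228, -0.96222) = (39.626, -62.146). Then |ZV| = |V − Z| = 73.704.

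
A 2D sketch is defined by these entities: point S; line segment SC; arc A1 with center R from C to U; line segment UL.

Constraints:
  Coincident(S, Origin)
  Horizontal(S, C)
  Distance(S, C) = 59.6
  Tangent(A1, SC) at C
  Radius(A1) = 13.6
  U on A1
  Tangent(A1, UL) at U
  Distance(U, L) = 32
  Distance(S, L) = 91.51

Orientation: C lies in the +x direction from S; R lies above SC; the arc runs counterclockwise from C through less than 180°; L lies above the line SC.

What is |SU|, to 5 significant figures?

73.154

Checks: |RU| = 13.60 ✓; ∠(RU, UL) = 90.00° ✓; |UL| = 32.00 ✓; |SL| = 91.51 ✓.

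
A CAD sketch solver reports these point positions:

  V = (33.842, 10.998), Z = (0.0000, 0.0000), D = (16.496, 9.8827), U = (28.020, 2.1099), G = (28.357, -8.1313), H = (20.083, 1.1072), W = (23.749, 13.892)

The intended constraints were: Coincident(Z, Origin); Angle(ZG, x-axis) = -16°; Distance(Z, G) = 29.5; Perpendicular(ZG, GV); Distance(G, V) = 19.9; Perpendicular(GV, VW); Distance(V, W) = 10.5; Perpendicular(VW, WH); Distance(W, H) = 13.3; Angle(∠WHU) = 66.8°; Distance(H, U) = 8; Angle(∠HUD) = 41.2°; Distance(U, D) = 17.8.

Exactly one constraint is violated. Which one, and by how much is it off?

Distance(U, D) = 17.8 — off by 3.90.

Z = (0.00, 0.00) ✓; ZG at -16.00° ✓; |ZG| = 29.50 ✓; ∠(ZG, GV) = 90.00° ✓; |GV| = 19.90 ✓; ∠(GV, VW) = 90.00° ✓; |VW| = 10.50 ✓; ∠(VW, WH) = 90.00° ✓; |WH| = 13.30 ✓; ∠WHU = 66.80° ✓; |HU| = 8.000 ✓; ∠HUD = 41.20° ✓; |UD| = 13.90 ✗.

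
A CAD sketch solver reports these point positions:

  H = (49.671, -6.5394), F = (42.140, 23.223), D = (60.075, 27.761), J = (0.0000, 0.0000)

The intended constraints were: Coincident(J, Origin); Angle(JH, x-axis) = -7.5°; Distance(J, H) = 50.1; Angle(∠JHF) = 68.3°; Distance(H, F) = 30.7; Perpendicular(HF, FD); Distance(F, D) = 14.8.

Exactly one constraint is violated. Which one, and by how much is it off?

Distance(F, D) = 14.8 — off by 3.70.

J = (0.00, 0.00) ✓; JH at -7.500° ✓; |JH| = 50.10 ✓; ∠JHF = 68.30° ✓; |HF| = 30.70 ✓; ∠(HF, FD) = 90.00° ✓; |FD| = 18.50 ✗.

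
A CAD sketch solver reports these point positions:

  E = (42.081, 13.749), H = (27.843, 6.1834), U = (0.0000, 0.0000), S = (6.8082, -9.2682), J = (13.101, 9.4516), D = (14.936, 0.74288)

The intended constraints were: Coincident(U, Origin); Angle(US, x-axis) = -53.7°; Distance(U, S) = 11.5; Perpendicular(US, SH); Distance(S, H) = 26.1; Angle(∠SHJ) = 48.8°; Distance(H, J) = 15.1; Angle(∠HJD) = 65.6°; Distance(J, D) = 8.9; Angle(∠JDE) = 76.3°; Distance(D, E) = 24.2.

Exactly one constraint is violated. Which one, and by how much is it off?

Distance(D, E) = 24.2 — off by 5.90.

U = (0.00, 0.00) ✓; US at -53.70° ✓; |US| = 11.50 ✓; ∠(US, SH) = 90.00° ✓; |SH| = 26.10 ✓; ∠SHJ = 48.80° ✓; |HJ| = 15.10 ✓; ∠HJD = 65.60° ✓; |JD| = 8.900 ✓; ∠JDE = 76.30° ✓; |DE| = 30.10 ✗.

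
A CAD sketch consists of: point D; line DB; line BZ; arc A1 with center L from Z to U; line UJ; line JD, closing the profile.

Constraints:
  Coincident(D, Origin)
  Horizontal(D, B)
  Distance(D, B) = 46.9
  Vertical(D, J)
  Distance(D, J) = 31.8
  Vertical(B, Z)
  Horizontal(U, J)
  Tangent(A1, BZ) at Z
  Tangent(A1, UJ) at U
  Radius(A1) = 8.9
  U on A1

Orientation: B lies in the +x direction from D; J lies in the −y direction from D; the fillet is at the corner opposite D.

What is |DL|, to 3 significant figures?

44.4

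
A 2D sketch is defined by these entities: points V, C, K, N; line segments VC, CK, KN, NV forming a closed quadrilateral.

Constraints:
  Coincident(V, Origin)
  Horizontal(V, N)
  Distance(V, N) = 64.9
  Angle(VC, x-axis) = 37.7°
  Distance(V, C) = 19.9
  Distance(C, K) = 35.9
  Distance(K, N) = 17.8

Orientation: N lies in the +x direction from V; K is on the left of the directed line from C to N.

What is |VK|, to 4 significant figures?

52.99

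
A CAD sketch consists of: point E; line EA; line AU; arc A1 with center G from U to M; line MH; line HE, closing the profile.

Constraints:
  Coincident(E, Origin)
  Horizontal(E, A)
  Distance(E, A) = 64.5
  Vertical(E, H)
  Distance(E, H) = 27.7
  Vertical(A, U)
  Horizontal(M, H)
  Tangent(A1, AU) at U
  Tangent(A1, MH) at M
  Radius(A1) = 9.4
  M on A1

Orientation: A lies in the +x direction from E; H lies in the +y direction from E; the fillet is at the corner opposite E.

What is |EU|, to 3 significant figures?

67.0

The virtual corner opposite E is at (64.5, 27.7). A1 meets AU tangentially, so GU is at right angles to AU and since A1 is tangent to MH there, GM ⟂ MH, with radius 9.4, so the center G sits 9.4 in from both sides at G = (55.1, 18.3). That places the tangent points at U = (64.5, 18.3) on AU and M = (55.1, 27.7) on MH. Then |EU| = |U − E| = 67.0.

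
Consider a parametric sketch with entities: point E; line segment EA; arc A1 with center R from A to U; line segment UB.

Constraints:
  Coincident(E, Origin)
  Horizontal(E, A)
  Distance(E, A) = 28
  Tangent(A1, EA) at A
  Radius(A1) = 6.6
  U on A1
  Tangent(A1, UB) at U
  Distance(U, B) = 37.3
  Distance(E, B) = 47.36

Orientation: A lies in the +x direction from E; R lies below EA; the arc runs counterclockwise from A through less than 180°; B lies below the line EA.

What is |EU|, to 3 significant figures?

22.3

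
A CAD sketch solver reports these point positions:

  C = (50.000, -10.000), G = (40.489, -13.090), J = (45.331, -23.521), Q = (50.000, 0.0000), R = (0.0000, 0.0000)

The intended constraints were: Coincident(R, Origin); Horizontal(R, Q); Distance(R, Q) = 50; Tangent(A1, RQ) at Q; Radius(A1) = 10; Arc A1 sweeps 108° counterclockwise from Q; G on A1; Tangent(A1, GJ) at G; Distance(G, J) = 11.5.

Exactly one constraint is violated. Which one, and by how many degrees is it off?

Tangent(A1, GJ) at G — off by 6.90°.

R = (0.00, 0.00) ✓; R.y = 0.00, Q.y = 0.00 ✓; |RQ| = 50.00 ✓; ∠(CQ, QR) = 90.00° ✓; |CQ| = 10.00 ✓; bearing(C→G) − bearing(C→Q) = 108.0° ✓; |CG| = 10.00 ✓; ∠(CG, GJ) = 83.10° ✗; |GJ| = 11.50 ✓.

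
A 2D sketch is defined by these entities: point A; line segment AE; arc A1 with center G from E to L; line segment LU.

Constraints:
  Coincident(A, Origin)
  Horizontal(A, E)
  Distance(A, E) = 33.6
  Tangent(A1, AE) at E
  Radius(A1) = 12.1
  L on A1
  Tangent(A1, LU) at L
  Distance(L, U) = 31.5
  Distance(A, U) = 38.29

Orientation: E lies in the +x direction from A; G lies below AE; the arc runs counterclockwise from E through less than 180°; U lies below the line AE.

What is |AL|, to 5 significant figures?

23.625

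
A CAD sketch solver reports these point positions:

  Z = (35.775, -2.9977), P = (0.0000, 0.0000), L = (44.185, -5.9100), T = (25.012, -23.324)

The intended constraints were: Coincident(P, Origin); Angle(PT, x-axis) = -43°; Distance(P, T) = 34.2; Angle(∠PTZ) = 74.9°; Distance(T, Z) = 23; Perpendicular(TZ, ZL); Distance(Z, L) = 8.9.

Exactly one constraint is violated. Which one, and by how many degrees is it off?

Perpendicular(TZ, ZL) — off by 8.80°.

P = (0.00, 0.00) ✓; PT at -43.00° ✓; |PT| = 34.20 ✓; ∠PTZ = 74.90° ✓; |TZ| = 23.00 ✓; ∠(TZ, ZL) = 81.20° ✗; |ZL| = 8.900 ✓.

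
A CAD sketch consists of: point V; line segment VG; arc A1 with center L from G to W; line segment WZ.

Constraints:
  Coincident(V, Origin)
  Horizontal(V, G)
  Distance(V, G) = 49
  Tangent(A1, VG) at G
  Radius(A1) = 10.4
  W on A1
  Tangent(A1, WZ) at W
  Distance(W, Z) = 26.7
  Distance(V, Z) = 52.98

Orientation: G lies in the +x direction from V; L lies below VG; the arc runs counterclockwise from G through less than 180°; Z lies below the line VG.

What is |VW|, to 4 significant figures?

39.92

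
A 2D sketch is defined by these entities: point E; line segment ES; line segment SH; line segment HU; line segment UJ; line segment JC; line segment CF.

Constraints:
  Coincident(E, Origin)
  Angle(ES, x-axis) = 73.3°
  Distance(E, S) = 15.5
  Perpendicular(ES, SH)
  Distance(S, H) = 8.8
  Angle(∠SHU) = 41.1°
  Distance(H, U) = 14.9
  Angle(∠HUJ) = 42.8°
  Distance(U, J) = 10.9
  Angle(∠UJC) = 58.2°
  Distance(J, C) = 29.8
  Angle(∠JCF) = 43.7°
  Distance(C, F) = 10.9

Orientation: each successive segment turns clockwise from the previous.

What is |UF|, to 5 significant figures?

16.268

E is at the origin; ES runs at 73.3° with length 15.5, so S = (4.4541, 14.846). ES ⟂ SH, so SH runs at -16.700°; with |SH| = 8.8, H = (12.883, 12.317). ∠SHU = 41.1° gives HU at -155.60° from the x-axis; with |HU| = 14.9, U = (-0.68626, 6.1622). ∠HUJ = 42.8° gives UJ at 67.200° from the x-axis; with |UJ| = 10.9, J = (3.5377, 16.211). ∠UJC = 58.2° gives JC at -54.600° from the x-axis; with |JC| = 29.8, C = (20.800, -8.0803). ∠JCF = 43.7° gives CF at 169.10° from the x-axis; with |CF| = 10.9, F = (10.097, -6.0191). Then |UF| = |F − U| = 16.268.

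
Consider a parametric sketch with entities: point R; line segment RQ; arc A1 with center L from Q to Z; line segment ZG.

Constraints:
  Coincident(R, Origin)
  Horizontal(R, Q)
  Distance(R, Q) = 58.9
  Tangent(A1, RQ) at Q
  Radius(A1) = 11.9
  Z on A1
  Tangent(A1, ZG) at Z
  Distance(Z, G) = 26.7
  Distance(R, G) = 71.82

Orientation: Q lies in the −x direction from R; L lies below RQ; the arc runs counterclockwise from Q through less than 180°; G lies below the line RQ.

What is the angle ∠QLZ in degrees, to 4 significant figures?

114.1°

R is at the origin; RQ is horizontal with |RQ| = 58.9 and Q on the −x side, so Q = (-58.90, 0.000). Tangency of A1 to RQ means the radius LQ is perpendicular to RQ, so L = Q + (0, -11.9) = (-58.90, -11.90). Since LZ ⟂ ZG (tangency), |LG| = √(11.9² + 26.7²) = 29.23 regardless of where Z sits on A1. So G lies on both circle(R, 71.82) and circle(L, 29.23); the below-RQ intersection is G = (-58.88, -41.13). Z is the foot of the tangent from G: Z = (-69.77, -16.75).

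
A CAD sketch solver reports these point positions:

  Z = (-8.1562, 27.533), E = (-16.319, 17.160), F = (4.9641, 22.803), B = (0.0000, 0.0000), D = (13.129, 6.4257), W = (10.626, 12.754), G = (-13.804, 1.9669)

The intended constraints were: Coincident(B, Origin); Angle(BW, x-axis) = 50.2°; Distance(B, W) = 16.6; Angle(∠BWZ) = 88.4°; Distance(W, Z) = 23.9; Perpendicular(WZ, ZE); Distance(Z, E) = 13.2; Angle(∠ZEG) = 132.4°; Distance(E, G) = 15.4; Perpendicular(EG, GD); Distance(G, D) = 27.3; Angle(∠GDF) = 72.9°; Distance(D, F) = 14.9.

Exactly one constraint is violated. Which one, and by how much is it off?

Distance(D, F) = 14.9 — off by 3.40.

B = (0.00, 0.00) ✓; BW at 50.20° ✓; |BW| = 16.60 ✓; ∠BWZ = 88.40° ✓; |WZ| = 23.90 ✓; ∠(WZ, ZE) = 90.00° ✓; |ZE| = 13.20 ✓; ∠ZEG = 132.4° ✓; |EG| = 15.40 ✓; ∠(EG, GD) = 90.00° ✓; |GD| = 27.30 ✓; ∠GDF = 72.90° ✓; |DF| = 18.30 ✗.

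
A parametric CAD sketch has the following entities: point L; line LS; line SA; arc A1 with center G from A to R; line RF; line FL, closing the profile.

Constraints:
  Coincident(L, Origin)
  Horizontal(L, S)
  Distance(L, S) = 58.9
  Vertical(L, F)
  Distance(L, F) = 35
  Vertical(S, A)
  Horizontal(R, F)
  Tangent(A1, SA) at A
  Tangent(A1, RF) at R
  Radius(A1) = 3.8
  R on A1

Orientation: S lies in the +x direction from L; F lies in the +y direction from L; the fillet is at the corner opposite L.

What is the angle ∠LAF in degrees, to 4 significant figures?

31.60°

L is at the origin; L and S share the same y with |LS| = 58.9 and S on the +x side, so S = (58.90, 0.000). L and F share the same x with |LF| = 35.0 and F on the +y side, so F = (0.000, 35.00). The virtual corner opposite L is at (58.90, 35.00). A1 meets SA tangentially, so GA is at right angles to SA and since A1 is tangent to RF there, GR ⟂ RF, with radius 3.8, so the center G sits 3.8 in from both sides at G = (55.10, 31.20). That places the tangent points at A = (58.90, 31.20) on SA and R = (55.10, 35.00) on RF. Then cos ∠LAF = AL·AF / (|AL||AF|), giving 31.60°.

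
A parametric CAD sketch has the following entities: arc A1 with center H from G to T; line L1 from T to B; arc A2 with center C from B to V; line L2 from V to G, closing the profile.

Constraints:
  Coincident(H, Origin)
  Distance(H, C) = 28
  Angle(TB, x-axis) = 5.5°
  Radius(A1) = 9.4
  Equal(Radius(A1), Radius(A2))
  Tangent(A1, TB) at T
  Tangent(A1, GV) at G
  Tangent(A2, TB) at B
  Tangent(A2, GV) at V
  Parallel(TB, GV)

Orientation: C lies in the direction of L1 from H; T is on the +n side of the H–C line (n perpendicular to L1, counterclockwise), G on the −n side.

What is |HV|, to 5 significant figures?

29.536

Tangency of A1 to both parallel lines with radius 9.4 puts T and G at H ± 9.4·n: T = (-0.90095, 9.3567), G = (0.90095, -9.3567). Equal radii place B and V the same way about C: B = C + 9.4·n = (26.970, 12.040), V = C − 9.4·n = (28.772, -6.6730). Then |HV| = |V − H| = 29.536.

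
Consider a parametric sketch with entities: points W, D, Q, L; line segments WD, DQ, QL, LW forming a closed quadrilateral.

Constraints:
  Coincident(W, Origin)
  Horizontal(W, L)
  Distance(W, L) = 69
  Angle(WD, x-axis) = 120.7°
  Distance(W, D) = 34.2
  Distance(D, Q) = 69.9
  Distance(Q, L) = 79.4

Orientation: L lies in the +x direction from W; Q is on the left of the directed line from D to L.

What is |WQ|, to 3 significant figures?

81.8

W is at the origin; WL is horizontal with |WL| = 69.0 and L in +x, so L = (69.0, 0). WD runs at 120.7° with |WD| = 34.2, so D = (-17.5, 29.4). Q is determined by |DQ| = 69.9 and |QL| = 79.4 together: it lies at the intersection of circle(D, 69.9) and circle(L, 79.4). With |DL| = 91.3, the foot of the radical line on DL is 37.9 from D and the perpendicular offset is √(69.9² − 37.9²) = 58.7. Taking the left-of-DL solution: Q = (37.3, 72.8).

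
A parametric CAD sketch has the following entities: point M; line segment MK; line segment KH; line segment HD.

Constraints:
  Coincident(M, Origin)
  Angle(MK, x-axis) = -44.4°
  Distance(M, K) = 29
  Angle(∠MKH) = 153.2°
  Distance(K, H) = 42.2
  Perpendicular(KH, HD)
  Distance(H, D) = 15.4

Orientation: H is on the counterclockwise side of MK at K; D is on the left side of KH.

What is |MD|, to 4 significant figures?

68.12

M is at the origin; MK runs at -44.4° with length 29.0, so K = 29.0·(cos -44.4°, sin -44.4°) = (20.72, -20.29). ∠MKH = 153.2°, so KH runs at -44.4° + (180° − 153.2°) = -17.60° from the x-axis; with |KH| = 42.2, H = K + 42.2·(cos -17.60°, sin -17.60°) = (60.94, -33.05). KH is perpendicular to HD; with |HD| = 15.4 on the left of KH, D = H + 15.4·(0.3024, 0.9532) = (65.60, -18.37). Then |MD| = |D − M| = 68.12.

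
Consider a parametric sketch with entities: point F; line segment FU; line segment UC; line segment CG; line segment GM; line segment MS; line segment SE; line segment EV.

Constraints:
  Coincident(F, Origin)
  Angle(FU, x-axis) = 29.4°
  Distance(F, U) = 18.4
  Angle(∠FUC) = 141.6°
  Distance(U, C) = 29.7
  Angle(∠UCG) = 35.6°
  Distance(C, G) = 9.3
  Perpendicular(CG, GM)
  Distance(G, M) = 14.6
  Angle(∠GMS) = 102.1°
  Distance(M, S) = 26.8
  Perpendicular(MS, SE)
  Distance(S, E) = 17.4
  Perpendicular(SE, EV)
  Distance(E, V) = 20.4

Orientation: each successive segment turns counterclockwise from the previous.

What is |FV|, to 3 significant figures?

46.5

F is at the origin; FU runs at 29.4° with length 18.4, so U = (16.0, 9.03). ∠FUC = 141.6° gives UC at 67.8° from the x-axis; with |UC| = 29.7, C = (27.3, 36.5). ∠UCG = 35.6° gives CG at -148° from the x-axis; with |CG| = 9.3, G = (19.4, 31.6). CG ⟂ GM, so GM runs at -57.8°; with |GM| = 14.6, M = (27.2, 19.2). ∠GMS = 102.1° gives MS at 20.1° from the x-axis; with |MS| = 26.8, S = (52.3, 28.4). The perpendicularity gives SE at right angles to MS, so SE runs at 110°; with |SE| = 17.4, E = (46.4, 44.8). SE ⟂ EV, so EV runs at -160°; with |EV| = 20.4, V = (27.2, 37.8). Then |FV| = |V − F| = 46.5.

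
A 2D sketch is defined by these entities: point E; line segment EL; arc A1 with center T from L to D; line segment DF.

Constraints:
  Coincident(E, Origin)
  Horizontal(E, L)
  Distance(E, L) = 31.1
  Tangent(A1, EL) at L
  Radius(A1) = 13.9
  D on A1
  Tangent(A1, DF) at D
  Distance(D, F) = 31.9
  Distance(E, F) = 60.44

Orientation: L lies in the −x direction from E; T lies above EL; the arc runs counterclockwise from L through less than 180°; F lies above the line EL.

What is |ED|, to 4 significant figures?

28.77

E is at the origin; E and L share the same y with |EL| = 31.1 and L on the −x side, so L = (-31.10, 0.000). Since A1 is tangent to EL there, TL ⟂ EL, so T = L + (0, 13.9) = (-31.10, 13.90). Since TD ⟂ DF (tangency), |TF| = √(13.9² + 31.9²) = 34.80 regardless of where D sits on A1. So F lies on both circle(E, 60.44) and circle(T, 34.80); the above-EL intersection is F = (-36.33, 48.30). D is the foot of the tangent from F: D = (-19.34, 21.31).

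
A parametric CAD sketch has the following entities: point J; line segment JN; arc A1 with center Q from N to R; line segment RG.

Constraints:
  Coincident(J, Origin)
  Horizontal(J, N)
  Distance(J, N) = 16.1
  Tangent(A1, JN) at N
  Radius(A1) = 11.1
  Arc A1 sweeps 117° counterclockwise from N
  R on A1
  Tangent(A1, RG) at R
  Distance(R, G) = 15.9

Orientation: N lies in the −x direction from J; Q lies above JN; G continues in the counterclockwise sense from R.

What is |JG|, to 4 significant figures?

33.15

J is at the origin; JN is horizontal with |JN| = 16.1 and N on the −x side, so N = (-16.10, 0.000). A1 meets JN tangentially, so QN is at right angles to JN, so Q = N + (0, 11.1) = (-16.10, 11.10). On A1, N sits at bearing -90° from Q; a 117° counterclockwise sweep puts R at bearing 27°, so R = Q + 11.1·(cos 27°, sin 27°) = (-6.210, 16.14). Since A1 is tangent to RG there, QR ⟂ RG, so RG runs along (−sin 27°, cos 27°); with |RG| = 15.9, G = (-13.43, 30.31). Then |JG| = |G − J| = 33.15.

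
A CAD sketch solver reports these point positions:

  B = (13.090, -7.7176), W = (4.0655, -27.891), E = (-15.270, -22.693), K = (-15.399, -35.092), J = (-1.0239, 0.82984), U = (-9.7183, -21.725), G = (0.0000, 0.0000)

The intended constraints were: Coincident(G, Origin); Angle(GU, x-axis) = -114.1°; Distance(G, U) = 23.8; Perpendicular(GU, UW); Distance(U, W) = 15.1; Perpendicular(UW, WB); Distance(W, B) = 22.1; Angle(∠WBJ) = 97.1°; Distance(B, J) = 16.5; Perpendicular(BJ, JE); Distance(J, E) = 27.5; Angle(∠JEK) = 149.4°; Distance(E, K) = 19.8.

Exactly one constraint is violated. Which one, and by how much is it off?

Distance(E, K) = 19.8 — off by 7.40.

G = (0.00, 0.00) ✓; GU at -114.1° ✓; |GU| = 23.80 ✓; ∠(GU, UW) = 90.00° ✓; |UW| = 15.10 ✓; ∠(UW, WB) = 90.00° ✓; |WB| = 22.10 ✓; ∠WBJ = 97.10° ✓; |BJ| = 16.50 ✓; ∠(BJ, JE) = 90.00° ✓; |JE| = 27.50 ✓; ∠JEK = 149.4° ✓; |EK| = 12.40 ✗.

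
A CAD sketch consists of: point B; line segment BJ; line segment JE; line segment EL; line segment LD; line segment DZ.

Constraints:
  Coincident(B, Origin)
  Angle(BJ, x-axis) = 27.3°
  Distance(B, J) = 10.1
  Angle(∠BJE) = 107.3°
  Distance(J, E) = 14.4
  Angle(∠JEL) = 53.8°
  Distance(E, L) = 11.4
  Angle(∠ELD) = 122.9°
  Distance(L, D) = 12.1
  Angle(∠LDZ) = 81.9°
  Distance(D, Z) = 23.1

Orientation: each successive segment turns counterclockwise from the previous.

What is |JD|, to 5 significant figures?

9.5797

∠JEL = 53.8° gives EL at -133.80° from the x-axis; with |EL| = 11.4, L = (-1.4159, 10.586). ∠ELD = 122.9° gives LD at -76.700° from the x-axis; with |LD| = 12.1, D = (1.3677, -1.1899). Then |JD| = |D − J| = 9.5797.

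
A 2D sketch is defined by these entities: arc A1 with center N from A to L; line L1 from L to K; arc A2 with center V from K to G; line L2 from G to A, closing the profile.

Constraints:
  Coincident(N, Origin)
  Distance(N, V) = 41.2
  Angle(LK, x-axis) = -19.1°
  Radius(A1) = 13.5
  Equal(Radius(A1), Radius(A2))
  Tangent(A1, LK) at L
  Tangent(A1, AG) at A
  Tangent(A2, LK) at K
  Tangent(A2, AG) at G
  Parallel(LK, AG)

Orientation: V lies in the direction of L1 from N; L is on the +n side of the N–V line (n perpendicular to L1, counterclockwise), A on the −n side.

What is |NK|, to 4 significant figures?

43.36

Tangency of A1 to both parallel lines with radius 13.5 puts L and A at N ± 13.5·n: L = (4.417, 12.76), A = (-4.417, -12.76). Equal radii place K and G the same way about V: K = V + 13.5·n = (43.35, -0.7246), G = V − 13.5·n = (34.51, -26.24). Then |NK| = |K − N| = 43.36.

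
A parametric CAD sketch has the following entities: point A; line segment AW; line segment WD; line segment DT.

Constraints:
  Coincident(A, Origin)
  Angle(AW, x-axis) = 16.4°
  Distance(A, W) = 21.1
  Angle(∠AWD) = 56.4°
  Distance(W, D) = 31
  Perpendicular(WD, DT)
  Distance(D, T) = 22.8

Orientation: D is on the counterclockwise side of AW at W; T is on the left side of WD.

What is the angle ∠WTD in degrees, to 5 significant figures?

53.666°

A is at the origin; AW runs at 16.4° with length 21.1, so W = 21.1·(cos 16.4°, sin 16.4°) = (20.242, 5.9574). ∠AWD = 56.4°, so WD runs at 16.4° + (180° − 56.4°) = 140.00° from the x-axis; with |WD| = 31.0, D = W + 31.0·(cos 140.00°, sin 140.00°) = (-3.5059, 25.884). WD is perpendicular to DT; with |DT| = 22.8 on the left of WD, T = D + 22.8·(-0.64279, -0.76604) = (-18.161, 8.4180). Then cos ∠WTD = TW·TD / (|TW||TD|), giving 53.666°.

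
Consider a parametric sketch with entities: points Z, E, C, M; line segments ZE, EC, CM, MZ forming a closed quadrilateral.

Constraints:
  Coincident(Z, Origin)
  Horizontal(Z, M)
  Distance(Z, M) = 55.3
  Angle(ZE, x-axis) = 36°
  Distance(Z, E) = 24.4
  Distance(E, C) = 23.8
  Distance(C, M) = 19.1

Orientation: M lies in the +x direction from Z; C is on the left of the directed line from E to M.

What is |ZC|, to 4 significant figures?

46.06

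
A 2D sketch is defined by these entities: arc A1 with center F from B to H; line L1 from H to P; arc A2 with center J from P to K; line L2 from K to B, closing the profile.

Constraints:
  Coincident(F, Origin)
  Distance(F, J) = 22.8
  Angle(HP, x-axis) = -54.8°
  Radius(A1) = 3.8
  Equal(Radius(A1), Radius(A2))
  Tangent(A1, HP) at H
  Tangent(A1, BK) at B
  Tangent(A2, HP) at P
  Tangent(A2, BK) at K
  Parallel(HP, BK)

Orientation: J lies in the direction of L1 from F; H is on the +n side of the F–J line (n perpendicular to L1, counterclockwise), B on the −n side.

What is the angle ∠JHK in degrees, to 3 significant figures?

8.97°

The slot axis is L1's direction at -54.8°, so u = (cos -54.8°, sin -54.8°) = (0.576, -0.817) and n = (−sin -54.8°, cos -54.8°) = (0.817, 0.576). F is at the origin and J lies 22.8 along u from F, so J = 22.8·u = (13.1, -18.6). Tangency of A1 to both parallel lines with radius 3.8 puts H and B at F ± 3.8·n: H = (3.11, 2.19), B = (-3.11, -2.19). Equal radii place P and K the same way about J: P = J + 3.8·n = (16.2, -16.4), K = J − 3.8·n = (10.0, -20.8). Then cos ∠JHK = HJ·HK / (|HJ||HK|), giving 8.97°.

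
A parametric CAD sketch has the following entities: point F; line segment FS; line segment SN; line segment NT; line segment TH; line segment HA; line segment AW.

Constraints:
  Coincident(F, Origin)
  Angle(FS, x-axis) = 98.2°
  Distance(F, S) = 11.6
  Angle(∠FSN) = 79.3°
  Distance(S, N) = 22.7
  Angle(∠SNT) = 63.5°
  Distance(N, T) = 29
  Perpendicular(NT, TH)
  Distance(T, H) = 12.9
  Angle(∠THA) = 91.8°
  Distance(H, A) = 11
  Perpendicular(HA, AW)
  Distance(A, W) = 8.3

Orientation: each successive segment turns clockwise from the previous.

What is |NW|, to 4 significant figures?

18.42

F is at the origin; FS runs at 98.2° with length 11.6, so S = (-1.654, 11.48). ∠FSN = 79.3° gives SN at -2.500° from the x-axis; with |SN| = 22.7, N = (21.02, 10.49). ∠SNT = 63.5° gives NT at -119.0° from the x-axis; with |NT| = 29.0, T = (6.964, -14.87). NT ⟂ TH, so TH runs at 151.0°; with |TH| = 12.9, H = (-4.318, -8.619). ∠THA = 91.8° gives HA at 62.80° from the x-axis; with |HA| = 11.0, A = (0.7099, 1.165). The perpendicularity gives AW at right angles to HA, so AW runs at -27.20°; with |AW| = 8.3, W = (8.092, -2.629). Then |NW| = |W − N| = 18.42.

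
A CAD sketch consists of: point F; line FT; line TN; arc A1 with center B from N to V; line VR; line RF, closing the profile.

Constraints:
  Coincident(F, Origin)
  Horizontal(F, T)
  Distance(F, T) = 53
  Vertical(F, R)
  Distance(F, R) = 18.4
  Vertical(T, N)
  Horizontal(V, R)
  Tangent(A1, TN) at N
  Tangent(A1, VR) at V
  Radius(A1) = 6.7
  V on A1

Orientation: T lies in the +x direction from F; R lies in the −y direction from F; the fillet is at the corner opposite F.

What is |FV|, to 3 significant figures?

49.8

F is at the origin; F and T share the same y with |FT| = 53.0 and T on the +x side, so T = (53.0, 0.00). F and R share the same x with |FR| = 18.4 and R on the −y side, so R = (0.00, -18.4). The virtual corner opposite F is at (53.0, -18.4). Since A1 is tangent to TN there, BN ⟂ TN and since A1 is tangent to VR there, BV ⟂ VR, with radius 6.7, so the center B sits 6.7 in from both sides at B = (46.3, -11.7). That places the tangent points at N = (53.0, -11.7) on TN and V = (46.3, -18.4) on VR. Then |FV| = |V − F| = 49.8.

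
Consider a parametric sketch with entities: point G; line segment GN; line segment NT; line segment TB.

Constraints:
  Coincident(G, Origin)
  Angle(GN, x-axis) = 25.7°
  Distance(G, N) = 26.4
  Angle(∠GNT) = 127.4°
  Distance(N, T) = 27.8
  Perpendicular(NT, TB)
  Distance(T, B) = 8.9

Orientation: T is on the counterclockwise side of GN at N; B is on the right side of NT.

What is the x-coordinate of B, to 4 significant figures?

38.14

∠GNT = 127.4°, so NT runs at 25.7° + (180° − 127.4°) = 78.30° from the x-axis; with |NT| = 27.8, T = N + 27.8·(cos 78.30°, sin 78.30°) = (29.43, 38.67). The perpendicularity gives TB at right angles to NT; with |TB| = 8.9 on the right of NT, B = T + 8.9·(0.9792, -0.2028) = (38.14, 36.87). So B.x = 38.14.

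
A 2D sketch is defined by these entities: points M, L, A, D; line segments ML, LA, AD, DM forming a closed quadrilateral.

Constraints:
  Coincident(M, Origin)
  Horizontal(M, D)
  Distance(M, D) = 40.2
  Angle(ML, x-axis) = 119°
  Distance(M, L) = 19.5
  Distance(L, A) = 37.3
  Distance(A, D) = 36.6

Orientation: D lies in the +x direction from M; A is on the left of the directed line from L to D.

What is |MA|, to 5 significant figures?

40.940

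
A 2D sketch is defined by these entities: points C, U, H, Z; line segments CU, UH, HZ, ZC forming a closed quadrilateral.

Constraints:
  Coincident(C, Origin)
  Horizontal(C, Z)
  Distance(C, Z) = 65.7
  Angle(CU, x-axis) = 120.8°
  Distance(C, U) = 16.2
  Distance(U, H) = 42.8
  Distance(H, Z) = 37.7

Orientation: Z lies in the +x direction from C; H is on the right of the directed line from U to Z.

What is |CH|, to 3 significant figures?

29.7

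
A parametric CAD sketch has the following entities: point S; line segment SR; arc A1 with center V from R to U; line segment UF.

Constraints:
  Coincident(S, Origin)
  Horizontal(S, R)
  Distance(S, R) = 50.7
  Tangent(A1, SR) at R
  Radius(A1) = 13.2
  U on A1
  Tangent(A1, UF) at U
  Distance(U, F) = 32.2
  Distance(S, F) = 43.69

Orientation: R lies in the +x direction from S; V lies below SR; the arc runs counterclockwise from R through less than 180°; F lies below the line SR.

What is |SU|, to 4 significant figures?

39.57

Checks: |VU| = 13.20 ✓; ∠(VU, UF) = 90.00° ✓; |UF| = 32.20 ✓; |SF| = 43.69 ✓.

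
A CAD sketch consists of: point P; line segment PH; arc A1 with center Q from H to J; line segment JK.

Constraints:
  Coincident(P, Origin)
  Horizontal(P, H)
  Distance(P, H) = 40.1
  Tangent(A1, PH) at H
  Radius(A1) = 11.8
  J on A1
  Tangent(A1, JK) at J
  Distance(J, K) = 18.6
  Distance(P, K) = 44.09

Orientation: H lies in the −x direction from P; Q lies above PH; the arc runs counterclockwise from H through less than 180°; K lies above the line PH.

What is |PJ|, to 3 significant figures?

31.3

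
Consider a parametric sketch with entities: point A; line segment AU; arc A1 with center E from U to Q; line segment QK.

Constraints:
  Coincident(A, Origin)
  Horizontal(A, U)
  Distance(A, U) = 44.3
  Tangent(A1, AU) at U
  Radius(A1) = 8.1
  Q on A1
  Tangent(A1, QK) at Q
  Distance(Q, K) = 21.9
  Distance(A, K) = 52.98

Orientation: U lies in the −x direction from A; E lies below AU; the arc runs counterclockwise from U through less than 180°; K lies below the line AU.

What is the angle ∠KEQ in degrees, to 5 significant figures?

69.702°

A is at the origin; AU is horizontal with |AU| = 44.3 and U on the −x side, so U = (-44.300, 0.0000). The tangent condition forces EU to be normal to AU, so E = U + (0, -8.1) = (-44.300, -8.1000). Since EQ ⟂ QK (tangency), |EK| = √(8.1² + 21.9²) = 23.350 regardless of where Q sits on A1. So K lies on both circle(A, 52.98) and circle(E, 23.350); the below-AU intersection is K = (-42.677, -31.393). Q is the foot of the tangent from K: Q = (-51.683, -11.431).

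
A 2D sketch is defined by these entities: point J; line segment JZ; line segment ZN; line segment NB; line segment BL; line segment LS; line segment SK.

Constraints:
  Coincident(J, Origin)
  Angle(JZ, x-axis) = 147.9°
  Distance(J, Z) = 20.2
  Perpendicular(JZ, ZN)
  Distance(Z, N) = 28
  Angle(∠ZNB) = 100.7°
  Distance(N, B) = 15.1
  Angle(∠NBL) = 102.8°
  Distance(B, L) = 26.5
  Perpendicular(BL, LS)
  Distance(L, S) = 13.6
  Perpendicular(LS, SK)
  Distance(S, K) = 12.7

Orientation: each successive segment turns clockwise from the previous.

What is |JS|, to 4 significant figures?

7.347

J is at the origin; JZ runs at 147.9° with length 20.2, so Z = (-17.11, 10.73). The perpendicularity gives ZN at right angles to JZ, so ZN runs at 57.90°; with |ZN| = 28.0, N = (-2.233, 34.45). ∠ZNB = 100.7° gives NB at -21.40° from the x-axis; with |NB| = 15.1, B = (11.83, 28.94). ∠NBL = 102.8° gives BL at -98.60° from the x-axis; with |BL| = 26.5, L = (7.864, 2.742). The perpendicularity gives LS at right angles to BL, so LS runs at 171.4°; with |LS| = 13.6, S = (-5.584, 4.776). Then |JS| = |S − J| = 7.347.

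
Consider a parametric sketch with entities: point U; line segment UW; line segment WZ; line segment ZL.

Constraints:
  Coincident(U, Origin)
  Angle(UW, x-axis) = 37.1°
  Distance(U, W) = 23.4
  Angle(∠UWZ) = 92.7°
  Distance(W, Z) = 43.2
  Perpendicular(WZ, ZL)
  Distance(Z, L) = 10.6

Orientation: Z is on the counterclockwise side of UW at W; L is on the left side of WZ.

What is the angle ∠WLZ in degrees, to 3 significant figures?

76.2°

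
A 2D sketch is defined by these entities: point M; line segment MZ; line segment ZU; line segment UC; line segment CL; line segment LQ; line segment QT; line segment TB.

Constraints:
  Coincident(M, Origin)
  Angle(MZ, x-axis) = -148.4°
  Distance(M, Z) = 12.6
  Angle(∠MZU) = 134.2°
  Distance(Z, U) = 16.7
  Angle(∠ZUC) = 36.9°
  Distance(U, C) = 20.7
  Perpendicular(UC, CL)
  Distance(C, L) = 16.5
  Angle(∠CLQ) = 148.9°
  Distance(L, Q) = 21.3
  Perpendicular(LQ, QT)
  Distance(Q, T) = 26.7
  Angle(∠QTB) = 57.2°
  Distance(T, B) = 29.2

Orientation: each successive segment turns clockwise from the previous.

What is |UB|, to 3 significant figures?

15.4

M is at the origin; MZ runs at -148.4° with length 12.6, so Z = (-10.7, -6.60). ∠MZU = 134.2° gives ZU at 166° from the x-axis; with |ZU| = 16.7, U = (-26.9, -2.51). ∠ZUC = 36.9° gives UC at 22.7° from the x-axis; with |UC| = 20.7, C = (-7.82, 5.48). The perpendicularity gives CL at right angles to UC, so CL runs at -67.3°; with |CL| = 16.5, L = (-1.46, -9.74). ∠CLQ = 148.9° gives LQ at -98.4° from the x-axis; with |LQ| = 21.3, Q = (-4.57, -30.8). LQ is perpendicular to QT, so QT runs at 172°; with |QT| = 26.7, T = (-31.0, -26.9). ∠QTB = 57.2° gives TB at 48.8° from the x-axis; with |TB| = 29.2, B = (-11.7, -4.94). Then |UB| = |B − U| = 15.4.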